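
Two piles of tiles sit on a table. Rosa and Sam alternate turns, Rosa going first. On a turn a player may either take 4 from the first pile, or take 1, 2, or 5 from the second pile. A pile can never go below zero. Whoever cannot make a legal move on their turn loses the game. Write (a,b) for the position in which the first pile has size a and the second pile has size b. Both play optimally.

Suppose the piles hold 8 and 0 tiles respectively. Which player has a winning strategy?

Sam wins.

Positions with no move are L. A position that does have a move is losing for the player to move precisely when every available move leads to a winning position for the opponent. Fill in the labels:
No move ever increases a pile, so every position that can arise here has a ≤ 8 and b ≤ 0; it is enough to label the cells with 0 ≤ a ≤ 8 and 0 ≤ b ≤ 0.
Every move lowers a or b (never raises either), so fill the grid row by row in increasing a, and left to right within a row: each cell's successors are then already labelled.
      b=0
a=0:    L
a=1:    L
a=2:    L
a=3:    L
a=4:    W
a=5:    W
a=6:    W
a=7:    W
a=8:    L
Cells with no legal move (terminal, hence L): (0,0), (1,0), (2,0), (3,0).
The remaining L cells, each justified by listing all of its moves:
(8,0): only reaches (4,0)(W), which is W → L
Every other cell has at least one move into one of the L cells above, so it is W.
The starting position (8,0) is L: whatever Rosa does, the opponent receives a W position.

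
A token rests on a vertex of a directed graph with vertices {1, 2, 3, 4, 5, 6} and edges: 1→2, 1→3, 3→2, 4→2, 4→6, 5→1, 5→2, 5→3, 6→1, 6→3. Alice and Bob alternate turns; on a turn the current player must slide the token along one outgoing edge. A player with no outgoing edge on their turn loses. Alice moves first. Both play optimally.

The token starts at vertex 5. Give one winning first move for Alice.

Move to 2.

Classify positions by backward induction: terminal positions (no move available) are L. From any other position, the mover wins iff some move reaches an L.
Every edge goes from a vertex to one that appears earlier in the order 2, 3, 1, 5, 6, 4, so processing vertices in that order labels each vertex after all of its successors.
2: no outgoing edge → L
3: can move to 2, which is L ⇒ W
1: can move to 2, which is L ⇒ W
5: can move to 2, which is L ⇒ W
6: moves to 1(W), 3(W); every one is W ⇒ L
4: can move to 6, which is L ⇒ W
From 5, the L positions reachable in one move are: 2.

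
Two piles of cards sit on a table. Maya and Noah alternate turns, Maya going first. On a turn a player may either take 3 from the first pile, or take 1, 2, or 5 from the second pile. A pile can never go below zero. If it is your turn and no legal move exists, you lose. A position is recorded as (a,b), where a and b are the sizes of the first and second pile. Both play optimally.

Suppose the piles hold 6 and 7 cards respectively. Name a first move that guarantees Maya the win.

Move to (3,7).

Work bottom-up. With no move the player to move loses. Otherwise the position is W if at least one move leads to an L position for the opponent, and L if every move leads to a W.
No move ever increases a pile, so every position that can arise here has a ≤ 6 and b ≤ 7; it is enough to label the cells with 0 ≤ a ≤ 6 and 0 ≤ b ≤ 7.
Every move lowers a or b (never raises either), so fill the grid row by row in increasing a, and left to right within a row: each cell's successors are then already labelled.
      b=0  b=1  b=2  b=3  b=4  b=5  b=6  b=7
a=0:    L    W    W    L    W    W    L    W
a=1:    L    W    W    L    W    W    L    W
a=2:    L    W    W    L    W    W    L    W
a=3:    W    L    W    W    L    W    W    L
a=4:    W    L    W    W    L    W    W    L
a=5:    W    L    W    W    L    W    W    L
a=6:    L    W    W    L    W    W    L    W
Cells with no legal move (terminal, hence L): (0,0), (1,0), (2,0).
The remaining L cells, each justified by listing all of its moves:
(0,3): L (options (0,2)(W), (0,1)(W) are all W)
(0,6): L (options (0,5)(W), (0,4)(W), (0,1)(W) are all W)
(1,3): L (options (1,2)(W), (1,1)(W) are all W)
(1,6): L (options (1,5)(W), (1,4)(W), (1,1)(W) are all W)
(2,3): L (options (2,2)(W), (2,1)(W) are all W)
(2,6): L (options (2,5)(W), (2,4)(W), (2,1)(W) are all W)
(3,1): L (options (0,1)(W), (3,0)(W) are all W)
(3,4): L (options (0,4)(W), (3,3)(W), (3,2)(W) are all W)
(3,7): L (options (0,7)(W), (3,6)(W), (3,5)(W), (3,2)(W) are all W)
(4,1): L (options (1,1)(W), (4,0)(W) are all W)
(4,4): L (options (1,4)(W), (4,3)(W), (4,2)(W) are all W)
(4,7): L (options (1,7)(W), (4,6)(W), (4,5)(W), (4,2)(W) are all W)
(5,1): L (options (2,1)(W), (5,0)(W) are all W)
(5,4): L (options (2,4)(W), (5,3)(W), (5,2)(W) are all W)
(5,7): L (options (2,7)(W), (5,6)(W), (5,5)(W), (5,2)(W) are all W)
(6,0): L (sole option (3,0)(W) is W)
(6,3): L (options (3,3)(W), (6,2)(W), (6,1)(W) are all W)
(6,6): L (options (3,6)(W), (6,5)(W), (6,4)(W), (6,1)(W) are all W)
Every other cell has at least one move into one of the L cells above, so it is W.
From (6,7), the L positions reachable in one move are: (3,7), (6,6). Any move reaching one of these is winning.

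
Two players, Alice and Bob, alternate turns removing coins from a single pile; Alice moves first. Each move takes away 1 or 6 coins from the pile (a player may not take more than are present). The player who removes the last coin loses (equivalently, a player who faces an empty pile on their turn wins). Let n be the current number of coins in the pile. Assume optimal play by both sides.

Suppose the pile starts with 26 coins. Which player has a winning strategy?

Bob wins.

Work bottom-up. With no move the player to move wins. Otherwise the position is W if at least one move leads to an L position for the opponent, and L if every move leads to a W.
n=0: no move; the opponent has just taken the last coin and therefore loses → W
n=1: only reaches 0(W), which is W → L
n=2: reaches L-position 1 → W
n=3: only reaches 2(W), which is W → L
n=4: reaches L-position 3 → W
n=5: only reaches 4(W), which is W → L
n=6: reaches L-position 5 → W
n=7: reaches L-position 1 → W
n=8: only reaches 7(W), 2(W), all W → L
n=9: reaches L-position 8 → W
n=10: only reaches 9(W), 4(W), all W → L
n=11: reaches L-position 10 → W
n=12: only reaches 11(W), 6(W), all W → L
n=13: reaches L-position 12 → W
n=14: reaches L-position 8 → W
n=15: only reaches 14(W), 9(W), all W → L
n=16: reaches L-position 15 → W
n=17: only reaches 16(W), 11(W), all W → L
n=18: reaches L-position 17 → W
n=19: only reaches 18(W), 13(W), all W → L
n=20: reaches L-position 19 → W
n=21: reaches L-position 15 → W
n=22: only reaches 21(W), 16(W), all W → L
n=23: reaches L-position 22 → W
n=24: only reaches 23(W), 18(W), all W → L
n=25: reaches L-position 24 → W
n=26: only reaches 25(W), 20(W), all W → L
Every move from 26 reaches a W position, so the mover loses.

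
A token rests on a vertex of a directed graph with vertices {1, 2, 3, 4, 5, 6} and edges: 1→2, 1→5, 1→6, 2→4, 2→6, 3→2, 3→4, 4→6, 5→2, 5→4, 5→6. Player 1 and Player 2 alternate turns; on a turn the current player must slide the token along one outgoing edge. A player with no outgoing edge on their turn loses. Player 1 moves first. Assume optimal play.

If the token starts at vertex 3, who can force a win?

Use the standard recursion: the mover loses at a terminal position; elsewhere, the mover wins exactly when some move hands the opponent an L position.
Every edge goes from a vertex to one that appears earlier in the order 6, 4, 2, 5, 1, 3, so processing vertices in that order labels each vertex after all of its successors.
6: no outgoing edge → L
4: W (go to 6, an L position)
2: W (go to 6, an L position)
5: W (go to 6, an L position)
1: W (go to 6, an L position)
3: L (options 2(W), 4(W) are all W)
Every move from 3 reaches a W position, so the mover loses.

Player 2 wins.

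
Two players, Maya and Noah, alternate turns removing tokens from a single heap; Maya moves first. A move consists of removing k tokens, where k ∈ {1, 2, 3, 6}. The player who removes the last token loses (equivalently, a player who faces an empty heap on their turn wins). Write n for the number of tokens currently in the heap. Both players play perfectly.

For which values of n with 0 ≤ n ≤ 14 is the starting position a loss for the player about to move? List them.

Label each position W (a win for the player to move) or L (a loss). A position with no legal move is W; any other position is W exactly when some move reaches an L, and L when every move reaches a W.
n=0: no move; the opponent has just taken the last token and therefore loses → W
n=1: the only move is to 0(W), a W ⇒ L
n=2: can move to 1, which is L ⇒ W
n=3: can move to 1, which is L ⇒ W
n=4: can move to 1, which is L ⇒ W
n=5: moves to 4(W), 3(W), 2(W); every one is W ⇒ L
n=6: can move to 5, which is L ⇒ W
n=7: can move to 5, which is L ⇒ W
n=8: can move to 5, which is L ⇒ W
n=9: moves to 8(W), 7(W), 6(W), 3(W); every one is W ⇒ L
n=10: can move to 9, which is L ⇒ W
n=11: can move to 9, which is L ⇒ W
n=12: can move to 9, which is L ⇒ W
n=13: moves to 12(W), 11(W), 10(W), 7(W); every one is W ⇒ L
n=14: can move to 13, which is L ⇒ W
Reading off the rows marked L gives the requested list; there are 4 such values of n.

1, 5, 9, 13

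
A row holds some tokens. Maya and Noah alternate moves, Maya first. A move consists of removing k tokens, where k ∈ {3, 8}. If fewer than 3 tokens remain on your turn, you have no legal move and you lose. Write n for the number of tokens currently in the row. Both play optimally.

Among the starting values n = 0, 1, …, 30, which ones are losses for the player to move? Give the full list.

0, 1, 2, 6, 7, 11, 12, 13, 17, 18, 22, 23, 24, 28, 29

Build the W/L table. Terminal = L. A non-terminal position is W if it has a move to some L; otherwise it is L.
n=0: no move → L
n=1: no move → L
n=2: no move → L
n=3: W (go to 0, an L position)
n=4: W (go to 1, an L position)
n=5: W (go to 2, an L position)
n=6: L (sole option 3(W) is W)
n=7: L (sole option 4(W) is W)
n=8: W (go to 0, an L position)
n=9: W (go to 6, an L position)
n=10: W (go to 7, an L position)
n=11: L (options 8(W), 3(W) are all W)
n=12: L (options 9(W), 4(W) are all W)
n=13: L (options 10(W), 5(W) are all W)
n=14: W (go to 11, an L position)
n=15: W (go to 12, an L position)
n=16: W (go to 13, an L position)
n=17: L (options 14(W), 9(W) are all W)
n=18: L (options 15(W), 10(W) are all W)
n=19: W (go to 11, an L position)
n=20: W (go to 17, an L position)
n=21: W (go to 18, an L position)
n=22: L (options 19(W), 14(W) are all W)
n=23: L (options 20(W), 15(W) are all W)
n=24: L (options 21(W), 16(W) are all W)
n=25: W (go to 22, an L position)
n=26: W (go to 23, an L position)
n=27: W (go to 24, an L position)
n=28: L (options 25(W), 20(W) are all W)
n=29: L (options 26(W), 21(W) are all W)
n=30: W (go to 22, an L position)
Reading off the rows marked L gives the requested list; there are 15 such values of n.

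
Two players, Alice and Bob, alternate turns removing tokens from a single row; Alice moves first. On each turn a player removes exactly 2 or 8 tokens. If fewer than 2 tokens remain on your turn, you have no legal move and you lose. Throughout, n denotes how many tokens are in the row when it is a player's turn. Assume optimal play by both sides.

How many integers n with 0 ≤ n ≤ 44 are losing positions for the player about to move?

Build the W/L table. Terminal = L. A non-terminal position is W if it has a move to some L; otherwise it is L.
n=0: no move → L
n=1: no move → L
n=2: W (go to 0, an L position)
n=3: W (go to 1, an L position)
n=4: L (sole option 2(W) is W)
n=5: L (sole option 3(W) is W)
n=6: W (go to 4, an L position)
n=7: W (go to 5, an L position)
n=8: W (go to 0, an L position)
n=9: W (go to 1, an L position)
n=10: L (options 8(W), 2(W) are all W)
n=11: L (options 9(W), 3(W) are all W)
n=12: W (go to 10, an L position)
n=13: W (go to 11, an L position)
n=14: L (options 12(W), 6(W) are all W)
n=15: L (options 13(W), 7(W) are all W)
n=16: W (go to 14, an L position)
n=17: W (go to 15, an L position)
n=18: W (go to 10, an L position)
n=19: W (go to 11, an L position)
n=20: L (options 18(W), 12(W) are all W)
n=21: L (options 19(W), 13(W) are all W)
n=22: W (go to 20, an L position)
n=23: W (go to 21, an L position)
n=24: L (options 22(W), 16(W) are all W)
n=25: L (options 23(W), 17(W) are all W)
n=26: W (go to 24, an L position)
n=27: W (go to 25, an L position)
n=28: W (go to 20, an L position)
n=29: W (go to 21, an L position)
n=30: L (options 28(W), 22(W) are all W)
n=31: L (options 29(W), 23(W) are all W)
n=32: W (go to 30, an L position)
n=33: W (go to 31, an L position)
n=34: L (options 32(W), 26(W) are all W)
n=35: L (options 33(W), 27(W) are all W)
n=36: W (go to 34, an L position)
n=37: W (go to 35, an L position)
n=38: W (go to 30, an L position)
n=39: W (go to 31, an L position)
n=40: L (options 38(W), 32(W) are all W)
n=41: L (options 39(W), 33(W) are all W)
n=42: W (go to 40, an L position)
n=43: W (go to 41, an L position)
n=44: L (options 42(W), 36(W) are all W)
L entries with 0 ≤ n ≤ 44: n = 0, 1, 4, 5, 10, 11, 14, 15, 20, 21, 24, 25, 30, 31, 34, 35, 40, 41, 44; that makes 19.

19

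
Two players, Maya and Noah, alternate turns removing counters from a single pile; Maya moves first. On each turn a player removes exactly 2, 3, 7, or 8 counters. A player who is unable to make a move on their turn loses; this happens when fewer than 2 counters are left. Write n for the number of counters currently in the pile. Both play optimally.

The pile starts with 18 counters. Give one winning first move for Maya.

Remove 2, leaving 16.

Use the standard recursion: the mover loses at a terminal position; elsewhere, the mover wins exactly when some move hands the opponent an L position.
n=0: no move → L
n=1: no move → L
n=2: can move to 0, which is L ⇒ W
n=3: can move to 1, which is L ⇒ W
n=4: can move to 1, which is L ⇒ W
n=5: moves to 3(W), 2(W); every one is W ⇒ L
n=6: moves to 4(W), 3(W); every one is W ⇒ L
n=7: can move to 5, which is L ⇒ W
n=8: can move to 6, which is L ⇒ W
n=9: can move to 6, which is L ⇒ W
n=10: moves to 8(W), 7(W), 3(W), 2(W); every one is W ⇒ L
n=11: moves to 9(W), 8(W), 4(W), 3(W); every one is W ⇒ L
n=12: can move to 10, which is L ⇒ W
n=13: can move to 11, which is L ⇒ W
n=14: can move to 11, which is L ⇒ W
n=15: moves to 13(W), 12(W), 8(W), 7(W); every one is W ⇒ L
n=16: moves to 14(W), 13(W), 9(W), 8(W); every one is W ⇒ L
n=17: can move to 15, which is L ⇒ W
n=18: can move to 16, which is L ⇒ W
From 18, the L positions reachable in one move are: 16, 15, 11, 10. Any move reaching one of these is winning.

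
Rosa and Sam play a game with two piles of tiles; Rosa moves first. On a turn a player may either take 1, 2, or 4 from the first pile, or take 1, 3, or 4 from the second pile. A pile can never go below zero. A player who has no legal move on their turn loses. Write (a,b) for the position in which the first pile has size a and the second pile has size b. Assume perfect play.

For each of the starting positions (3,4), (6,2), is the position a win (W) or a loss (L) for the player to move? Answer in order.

(3,4): W, (6,2): L

Compute win/loss labels from the base case upward. A position with no move is L. Any other position is W if it can reach an L in one move, else L.
No move ever increases a pile, so every position that can arise here has a ≤ 6 and b ≤ 4; it is enough to label the cells with 0 ≤ a ≤ 6 and 0 ≤ b ≤ 4.
Every move lowers a or b (never raises either), so fill the grid row by row in increasing a, and left to right within a row: each cell's successors are then already labelled.
      b=0  b=1  b=2  b=3  b=4
a=0:    L    W    L    W    W
a=1:    W    L    W    L    W
a=2:    W    W    W    W    L
a=3:    L    W    L    W    W
a=4:    W    L    W    L    W
a=5:    W    W    W    W    L
a=6:    L    W    L    W    W
Cells with no legal move (terminal, hence L): (0,0).
The remaining L cells, each justified by listing all of its moves:
(0,2): L (sole option (0,1)(W) is W)
(1,1): L (options (0,1)(W), (1,0)(W) are all W)
(1,3): L (options (0,3)(W), (1,2)(W), (1,0)(W) are all W)
(2,4): L (options (1,4)(W), (0,4)(W), (2,3)(W), (2,1)(W), (2,0)(W) are all W)
(3,0): L (options (2,0)(W), (1,0)(W) are all W)
(3,2): L (options (2,2)(W), (1,2)(W), (3,1)(W) are all W)
(4,1): L (options (3,1)(W), (2,1)(W), (0,1)(W), (4,0)(W) are all W)
(4,3): L (options (3,3)(W), (2,3)(W), (0,3)(W), (4,2)(W), (4,0)(W) are all W)
(5,4): L (options (4,4)(W), (3,4)(W), (1,4)(W), (5,3)(W), (5,1)(W), (5,0)(W) are all W)
(6,0): L (options (5,0)(W), (4,0)(W), (2,0)(W) are all W)
(6,2): L (options (5,2)(W), (4,2)(W), (2,2)(W), (6,1)(W) are all W)
Every other cell has at least one move into one of the L cells above, so it is W.
(3,4): the move to (2,4) reaches an L cell, so W
(6,2): one of the L cells justified above, so L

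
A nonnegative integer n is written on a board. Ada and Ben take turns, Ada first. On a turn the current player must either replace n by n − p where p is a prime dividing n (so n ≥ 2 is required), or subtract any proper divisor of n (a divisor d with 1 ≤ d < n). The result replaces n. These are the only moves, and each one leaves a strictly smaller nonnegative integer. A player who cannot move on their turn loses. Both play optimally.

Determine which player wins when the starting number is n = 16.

Ada wins.

Use the standard recursion: the mover loses at a terminal position; elsewhere, the mover wins exactly when some move hands the opponent an L position.
n=0: no move → L
n=1: no move → L
n=2: can move to 0, which is L ⇒ W
n=3: can move to 0, which is L ⇒ W
n=4: moves to 2(W), 3(W); every one is W ⇒ L
n=5: can move to 0, which is L ⇒ W
n=6: can move to 4, which is L ⇒ W
n=7: can move to 0, which is L ⇒ W
n=8: can move to 4, which is L ⇒ W
n=9: moves to 6(W), 8(W); every one is W ⇒ L
n=10: can move to 9, which is L ⇒ W
n=11: can move to 0, which is L ⇒ W
n=12: can move to 9, which is L ⇒ W
n=13: can move to 0, which is L ⇒ W
n=14: moves to 7(W), 12(W), 13(W); every one is W ⇒ L
n=15: can move to 14, which is L ⇒ W
n=16: can move to 14, which is L ⇒ W
From 16 Ada can move to 14, reaching an L position.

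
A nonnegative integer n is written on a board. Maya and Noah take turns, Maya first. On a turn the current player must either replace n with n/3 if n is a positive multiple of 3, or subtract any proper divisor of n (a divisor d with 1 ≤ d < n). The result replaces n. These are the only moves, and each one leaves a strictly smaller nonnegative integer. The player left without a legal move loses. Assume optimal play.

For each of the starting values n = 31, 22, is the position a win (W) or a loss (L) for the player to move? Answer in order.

31: L, 22: W

Classify positions by backward induction: terminal positions (no move available) are L. From any other position, the mover wins iff some move reaches an L.
n=0: no move → L
n=1: no move → L
n=2: W (go to 1, an L position)
n=3: W (go to 1, an L position)
n=4: L (options 2(W), 3(W) are all W)
n=5: W (go to 4, an L position)
n=6: W (go to 4, an L position)
n=7: L (sole option 6(W) is W)
n=8: W (go to 4, an L position)
n=9: L (options 3(W), 6(W), 8(W) are all W)
n=10: W (go to 9, an L position)
n=11: L (sole option 10(W) is W)
n=12: W (go to 4, an L position)
n=13: L (sole option 12(W) is W)
n=14: W (go to 7, an L position)
n=15: L (options 5(W), 10(W), 12(W), 14(W) are all W)
n=16: W (go to 15, an L position)
n=17: L (sole option 16(W) is W)
n=18: W (go to 9, an L position)
n=19: L (sole option 18(W) is W)
n=20: W (go to 15, an L position)
n=21: W (go to 7, an L position)
n=22: W (go to 11, an L position)
n=23: L (sole option 22(W) is W)
n=24: W (go to 23, an L position)
n=25: L (options 20(W), 24(W) are all W)
n=26: W (go to 13, an L position)
n=27: W (go to 9, an L position)
n=28: L (options 14(W), 21(W), 24(W), 26(W), 27(W) are all W)
n=29: W (go to 28, an L position)
n=30: W (go to 15, an L position)
n=31: L (sole option 30(W) is W)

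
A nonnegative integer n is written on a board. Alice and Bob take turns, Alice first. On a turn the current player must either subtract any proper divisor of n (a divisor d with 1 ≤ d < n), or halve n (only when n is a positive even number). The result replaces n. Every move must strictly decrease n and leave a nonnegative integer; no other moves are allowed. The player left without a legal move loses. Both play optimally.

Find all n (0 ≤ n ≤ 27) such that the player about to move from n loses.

Work bottom-up. With no move the player to move loses. Otherwise the position is W if at least one move leads to an L position for the opponent, and L if every move leads to a W.
n=0: no move → L
n=1: no move → L
n=2: →1(L), so W
n=3: →2(W) only, which is W, so L
n=4: →3(L), so W
n=5: →4(W) only, which is W, so L
n=6: →3(L), so W
n=7: →6(W) only, which is W, so L
n=8: →7(L), so W
n=9: →6(W), 8(W) — all W, so L
n=10: →5(L), so W
n=11: →10(W) only, which is W, so L
n=12: →9(L), so W
n=13: →12(W) only, which is W, so L
n=14: →7(L), so W
n=15: →10(W), 12(W), 14(W) — all W, so L
n=16: →15(L), so W
n=17: →16(W) only, which is W, so L
n=18: →9(L), so W
n=19: →18(W) only, which is W, so L
n=20: →15(L), so W
n=21: →14(W), 18(W), 20(W) — all W, so L
n=22: →11(L), so W
n=23: →22(W) only, which is W, so L
n=24: →21(L), so W
n=25: →20(W), 24(W) — all W, so L
n=26: →13(L), so W
n=27: →18(W), 24(W), 26(W) — all W, so L
The losing starting values of n are exactly the entries labelled L in this table (15 of them).

0, 1, 3, 5, 7, 9, 11, 13, 15, 17, 19, 21, 23, 25, 27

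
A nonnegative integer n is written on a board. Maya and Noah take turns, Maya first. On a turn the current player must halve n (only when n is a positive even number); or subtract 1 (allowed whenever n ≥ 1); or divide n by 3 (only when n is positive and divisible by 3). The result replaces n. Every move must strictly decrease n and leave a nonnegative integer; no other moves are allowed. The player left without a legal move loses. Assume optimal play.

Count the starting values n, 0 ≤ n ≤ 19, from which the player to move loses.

Label each position W (a win for the player to move) or L (a loss). A position with no legal move is L; any other position is W exactly when some move reaches an L, and L when every move reaches a W.
n=0: no move → L
n=1: →0(L), so W
n=2: →1(W) only, which is W, so L
n=3: →2(L), so W
n=4: →2(L), so W
n=5: →4(W) only, which is W, so L
n=6: →2(L), so W
n=7: →6(W) only, which is W, so L
n=8: →7(L), so W
n=9: →3(W), 8(W) — all W, so L
n=10: →5(L), so W
n=11: →10(W) only, which is W, so L
n=12: →11(L), so W
n=13: →12(W) only, which is W, so L
n=14: →7(L), so W
n=15: →5(L), so W
n=16: →8(W), 15(W) — all W, so L
n=17: →16(L), so W
n=18: →9(L), so W
n=19: →18(W) only, which is W, so L
L entries with 0 ≤ n ≤ 19: n = 0, 2, 5, 7, 9, 11, 13, 16, 19; that makes 9.

9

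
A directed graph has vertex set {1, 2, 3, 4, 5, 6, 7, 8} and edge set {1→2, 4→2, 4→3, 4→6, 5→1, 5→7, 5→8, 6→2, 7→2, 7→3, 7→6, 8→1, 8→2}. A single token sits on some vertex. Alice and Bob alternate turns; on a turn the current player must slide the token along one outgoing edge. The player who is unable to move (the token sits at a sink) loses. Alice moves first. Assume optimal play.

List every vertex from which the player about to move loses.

2, 3, 5

Use the standard recursion: the mover loses at a terminal position; elsewhere, the mover wins exactly when some move hands the opponent an L position.
Every edge goes from a vertex to one that appears earlier in the order 3, 2, 6, 7, 4, 1, 8, 5, so processing vertices in that order labels each vertex after all of its successors.
3: no outgoing edge → L
2: no outgoing edge → L
6: reaches L-position 2 → W
7: reaches L-position 2 → W
4: reaches L-position 2 → W
1: reaches L-position 2 → W
8: reaches L-position 2 → W
5: only reaches 8(W), 1(W), 7(W), all W → L
Reading off the rows marked L gives the requested list; there are 3 such vertices.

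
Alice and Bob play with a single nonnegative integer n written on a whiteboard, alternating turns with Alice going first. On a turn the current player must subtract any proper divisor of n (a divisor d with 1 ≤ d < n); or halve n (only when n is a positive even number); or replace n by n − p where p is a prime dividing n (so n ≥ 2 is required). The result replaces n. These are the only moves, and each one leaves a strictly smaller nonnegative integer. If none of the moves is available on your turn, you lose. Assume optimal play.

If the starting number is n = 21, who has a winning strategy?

Alice wins.

Compute win/loss labels from the base case upward. A position with no move is L. Any other position is W if it can reach an L in one move, else L.
n=0: no move → L
n=1: no move → L
n=2: reaches L-position 0 → W
n=3: reaches L-position 0 → W
n=4: only reaches 2(W), 3(W), all W → L
n=5: reaches L-position 0 → W
n=6: reaches L-position 4 → W
n=7: reaches L-position 0 → W
n=8: reaches L-position 4 → W
n=9: only reaches 6(W), 8(W), all W → L
n=10: reaches L-position 9 → W
n=11: reaches L-position 0 → W
n=12: reaches L-position 9 → W
n=13: reaches L-position 0 → W
n=14: only reaches 7(W), 12(W), 13(W), all W → L
n=15: reaches L-position 14 → W
n=16: reaches L-position 14 → W
n=17: reaches L-position 0 → W
n=18: reaches L-position 9 → W
n=19: reaches L-position 0 → W
n=20: only reaches 10(W), 15(W), 16(W), 18(W), 19(W), all W → L
n=21: reaches L-position 14 → W
The starting position 21 is W: Alice should move to 14, handing over an L position.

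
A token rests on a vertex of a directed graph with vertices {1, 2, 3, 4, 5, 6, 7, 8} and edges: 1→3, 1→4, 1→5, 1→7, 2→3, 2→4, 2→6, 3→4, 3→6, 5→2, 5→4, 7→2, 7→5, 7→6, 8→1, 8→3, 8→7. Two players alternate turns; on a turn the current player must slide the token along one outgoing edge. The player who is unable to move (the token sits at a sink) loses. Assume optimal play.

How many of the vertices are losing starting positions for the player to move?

3

Label each position W (a win for the player to move) or L (a loss). A position with no legal move is L; any other position is W exactly when some move reaches an L, and L when every move reaches a W.
Every edge goes from a vertex to one that appears earlier in the order 4, 6, 3, 2, 5, 7, 1, 8, so processing vertices in that order labels each vertex after all of its successors.
4: no outgoing edge → L
6: no outgoing edge → L
3: can move to 6, which is L ⇒ W
2: can move to 6, which is L ⇒ W
5: can move to 4, which is L ⇒ W
7: can move to 6, which is L ⇒ W
1: can move to 4, which is L ⇒ W
8: moves to 1(W), 7(W), 3(W); every one is W ⇒ L
The L vertices are 4, 6, 8; that is 3 in all.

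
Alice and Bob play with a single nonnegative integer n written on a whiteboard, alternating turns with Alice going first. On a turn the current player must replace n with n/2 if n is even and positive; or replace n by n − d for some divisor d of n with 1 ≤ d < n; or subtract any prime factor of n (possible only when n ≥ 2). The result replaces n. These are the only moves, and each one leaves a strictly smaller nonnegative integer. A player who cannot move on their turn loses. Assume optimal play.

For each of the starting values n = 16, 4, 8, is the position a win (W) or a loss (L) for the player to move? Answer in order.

16: W, 4: L, 8: W

Compute win/loss labels from the base case upward. A position with no move is L. Any other position is W if it can reach an L in one move, else L.
n=0: no move → L
n=1: no move → L
n=2: can move to 0, which is L ⇒ W
n=3: can move to 0, which is L ⇒ W
n=4: moves to 2(W), 3(W); every one is W ⇒ L
n=5: can move to 0, which is L ⇒ W
n=6: can move to 4, which is L ⇒ W
n=7: can move to 0, which is L ⇒ W
n=8: can move to 4, which is L ⇒ W
n=9: moves to 6(W), 8(W); every one is W ⇒ L
n=10: can move to 9, which is L ⇒ W
n=11: can move to 0, which is L ⇒ W
n=12: can move to 9, which is L ⇒ W
n=13: can move to 0, which is L ⇒ W
n=14: moves to 7(W), 12(W), 13(W); every one is W ⇒ L
n=15: can move to 14, which is L ⇒ W
n=16: can move to 14, which is L ⇒ W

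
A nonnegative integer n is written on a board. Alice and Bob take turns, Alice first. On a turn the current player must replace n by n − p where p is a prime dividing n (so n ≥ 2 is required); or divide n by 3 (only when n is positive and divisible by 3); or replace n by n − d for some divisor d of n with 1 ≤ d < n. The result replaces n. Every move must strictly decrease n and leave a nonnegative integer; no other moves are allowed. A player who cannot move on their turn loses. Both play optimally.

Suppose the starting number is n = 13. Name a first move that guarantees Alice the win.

Move to 0.

Positions with no move are L. A position that does have a move is losing for the player to move precisely when every available move leads to a winning position for the opponent. Fill in the labels:
n=0: no move → L
n=1: no move → L
n=2: W (go to 0, an L position)
n=3: W (go to 0, an L position)
n=4: L (options 2(W), 3(W) are all W)
n=5: W (go to 0, an L position)
n=6: W (go to 4, an L position)
n=7: W (go to 0, an L position)
n=8: W (go to 4, an L position)
n=9: L (options 3(W), 6(W), 8(W) are all W)
n=10: W (go to 9, an L position)
n=11: W (go to 0, an L position)
n=12: W (go to 4, an L position)
n=13: W (go to 0, an L position)
From 13, the L positions reachable in one move are: 0.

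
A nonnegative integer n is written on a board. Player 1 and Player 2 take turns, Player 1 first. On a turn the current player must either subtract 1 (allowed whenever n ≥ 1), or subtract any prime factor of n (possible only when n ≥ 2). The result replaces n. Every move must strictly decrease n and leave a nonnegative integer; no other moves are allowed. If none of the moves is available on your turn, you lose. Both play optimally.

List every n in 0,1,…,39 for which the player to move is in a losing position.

0, 4, 8, 12, 16, 20, 24, 28, 32, 36

Compute win/loss labels from the base case upward. A position with no move is L. Any other position is W if it can reach an L in one move, else L.
n=0: no move → L
n=1: →0(L), so W
n=2: →0(L), so W
n=3: →0(L), so W
n=4: →2(W), 3(W) — all W, so L
n=5: →0(L), so W
n=6: →4(L), so W
n=7: →0(L), so W
n=8: →6(W), 7(W) — all W, so L
n=9: →8(L), so W
n=10: →8(L), so W
n=11: →0(L), so W
n=12: →9(W), 10(W), 11(W) — all W, so L
n=13: →0(L), so W
n=14: →12(L), so W
n=15: →12(L), so W
n=16: →14(W), 15(W) — all W, so L
n=17: →0(L), so W
n=18: →16(L), so W
n=19: →0(L), so W
n=20: →15(W), 18(W), 19(W) — all W, so L
n=21: →20(L), so W
n=22: →20(L), so W
n=23: →0(L), so W
n=24: →21(W), 22(W), 23(W) — all W, so L
n=25: →20(L), so W
n=26: →24(L), so W
n=27: →24(L), so W
n=28: →21(W), 26(W), 27(W) — all W, so L
n=29: →0(L), so W
n=30: →28(L), so W
n=31: →0(L), so W
n=32: →30(W), 31(W) — all W, so L
n=33: →32(L), so W
n=34: →32(L), so W
n=35: →28(L), so W
n=36: →33(W), 34(W), 35(W) — all W, so L
n=37: →0(L), so W
n=38: →36(L), so W
n=39: →36(L), so W
Reading off the rows marked L gives the requested list; there are 10 such values of n.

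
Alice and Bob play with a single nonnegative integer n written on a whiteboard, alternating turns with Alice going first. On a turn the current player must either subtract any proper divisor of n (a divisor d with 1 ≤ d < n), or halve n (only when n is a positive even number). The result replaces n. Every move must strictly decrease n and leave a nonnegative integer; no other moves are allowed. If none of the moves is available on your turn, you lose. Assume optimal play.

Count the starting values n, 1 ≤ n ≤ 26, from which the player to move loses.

13

Positions with no move are L. A position that does have a move is losing for the player to move precisely when every available move leads to a winning position for the opponent. Fill in the labels:
n=0: no move → L
n=1: no move → L
n=2: reaches L-position 1 → W
n=3: only reaches 2(W), which is W → L
n=4: reaches L-position 3 → W
n=5: only reaches 4(W), which is W → L
n=6: reaches L-position 3 → W
n=7: only reaches 6(W), which is W → L
n=8: reaches L-position 7 → W
n=9: only reaches 6(W), 8(W), all W → L
n=10: reaches L-position 5 → W
n=11: only reaches 10(W), which is W → L
n=12: reaches L-position 9 → W
n=13: only reaches 12(W), which is W → L
n=14: reaches L-position 7 → W
n=15: only reaches 10(W), 12(W), 14(W), all W → L
n=16: reaches L-position 15 → W
n=17: only reaches 16(W), which is W → L
n=18: reaches L-position 9 → W
n=19: only reaches 18(W), which is W → L
n=20: reaches L-position 15 → W
n=21: only reaches 14(W), 18(W), 20(W), all W → L
n=22: reaches L-position 11 → W
n=23: only reaches 22(W), which is W → L
n=24: reaches L-position 21 → W
n=25: only reaches 20(W), 24(W), all W → L
n=26: reaches L-position 13 → W
L entries with 1 ≤ n ≤ 26 (n=0 is outside the asked range and is not counted): n = 1, 3, 5, 7, 9, 11, 13, 15, 17, 19, 21, 23, 25; that makes 13.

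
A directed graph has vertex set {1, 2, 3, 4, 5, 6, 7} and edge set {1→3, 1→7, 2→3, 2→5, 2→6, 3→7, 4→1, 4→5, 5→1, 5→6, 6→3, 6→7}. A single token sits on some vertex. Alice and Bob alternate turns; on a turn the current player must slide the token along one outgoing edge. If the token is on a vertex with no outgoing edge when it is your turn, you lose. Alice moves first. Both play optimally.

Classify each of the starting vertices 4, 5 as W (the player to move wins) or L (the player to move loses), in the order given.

Positions with no move are L. A position that does have a move is losing for the player to move precisely when every available move leads to a winning position for the opponent. Fill in the labels:
Every edge goes from a vertex to one that appears earlier in the order 7, 3, 6, 1, 5, 4, 2, so processing vertices in that order labels each vertex after all of its successors.
7: no outgoing edge → L
3: W (go to 7, an L position)
6: W (go to 7, an L position)
1: W (go to 7, an L position)
5: L (options 1(W), 6(W) are all W)
4: W (go to 5, an L position)
2: W (go to 5, an L position)

4: W, 5: L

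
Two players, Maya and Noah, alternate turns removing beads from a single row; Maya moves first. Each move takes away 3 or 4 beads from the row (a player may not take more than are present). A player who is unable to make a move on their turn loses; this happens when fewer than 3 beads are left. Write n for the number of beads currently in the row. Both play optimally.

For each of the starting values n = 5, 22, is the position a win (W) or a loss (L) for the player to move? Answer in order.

5: W, 22: L

Classify positions by backward induction: terminal positions (no move available) are L. From any other position, the mover wins iff some move reaches an L.
n=0: no move → L
n=1: no move → L
n=2: no move → L
n=3: W (go to 0, an L position)
n=4: W (go to 1, an L position)
n=5: W (go to 2, an L position)
n=6: W (go to 2, an L position)
n=7: L (options 4(W), 3(W) are all W)
n=8: L (options 5(W), 4(W) are all W)
n=9: L (options 6(W), 5(W) are all W)
n=10: W (go to 7, an L position)
n=11: W (go to 8, an L position)
n=12: W (go to 9, an L position)
n=13: W (go to 9, an L position)
n=14: L (options 11(W), 10(W) are all W)
n=15: L (options 12(W), 11(W) are all W)
n=16: L (options 13(W), 12(W) are all W)
n=17: W (go to 14, an L position)
n=18: W (go to 15, an L position)
n=19: W (go to 16, an L position)
n=20: W (go to 16, an L position)
n=21: L (options 18(W), 17(W) are all W)
n=22: L (options 19(W), 18(W) are all W)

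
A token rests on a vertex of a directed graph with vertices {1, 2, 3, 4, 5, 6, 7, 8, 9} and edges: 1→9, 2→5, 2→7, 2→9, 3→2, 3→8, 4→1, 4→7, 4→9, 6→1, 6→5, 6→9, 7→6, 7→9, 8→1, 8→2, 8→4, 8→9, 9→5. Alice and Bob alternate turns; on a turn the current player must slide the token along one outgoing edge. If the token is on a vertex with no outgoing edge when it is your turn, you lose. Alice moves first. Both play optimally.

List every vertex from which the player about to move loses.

1, 3, 5, 7

Build the W/L table. Terminal = L. A non-terminal position is W if it has a move to some L; otherwise it is L.
Every edge goes from a vertex to one that appears earlier in the order 5, 9, 1, 6, 7, 4, 2, 8, 3, so processing vertices in that order labels each vertex after all of its successors.
5: no outgoing edge → L
9: reaches L-position 5 → W
1: only reaches 9(W), which is W → L
6: reaches L-position 1 → W
7: only reaches 6(W), 9(W), all W → L
4: reaches L-position 7 → W
2: reaches L-position 7 → W
8: reaches L-position 1 → W
3: only reaches 8(W), 2(W), all W → L
The losing starting vertices are exactly the entries labelled L in this table (4 of them).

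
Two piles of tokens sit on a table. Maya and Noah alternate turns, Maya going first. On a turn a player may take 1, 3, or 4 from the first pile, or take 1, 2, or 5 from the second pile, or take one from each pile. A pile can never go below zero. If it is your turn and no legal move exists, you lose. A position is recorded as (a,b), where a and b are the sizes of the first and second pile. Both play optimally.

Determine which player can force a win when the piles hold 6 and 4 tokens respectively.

Positions with no move are L. A position that does have a move is losing for the player to move precisely when every available move leads to a winning position for the opponent. Fill in the labels:
No move ever increases a pile, so every position that can arise here has a ≤ 6 and b ≤ 4; it is enough to label the cells with 0 ≤ a ≤ 6 and 0 ≤ b ≤ 4.
Every move lowers a or b (never raises either), so fill the grid row by row in increasing a, and left to right within a row: each cell's successors are then already labelled.
      b=0  b=1  b=2  b=3  b=4
a=0:    L    W    W    L    W
a=1:    W    W    L    W    W
a=2:    L    W    W    W    L
a=3:    W    W    L    W    W
a=4:    W    L    W    W    L
a=5:    W    W    W    L    W
a=6:    W    L    W    W    W
Cells with no legal move (terminal, hence L): (0,0).
The remaining L cells, each justified by listing all of its moves:
(0,3): →(0,2)(W), (0,1)(W) — all W, so L
(1,2): →(0,2)(W), (1,1)(W), (1,0)(W), (0,1)(W) — all W, so L
(2,0): →(1,0)(W) only, which is W, so L
(2,4): →(1,4)(W), (2,3)(W), (2,2)(W), (1,3)(W) — all W, so L
(3,2): →(2,2)(W), (0,2)(W), (3,1)(W), (3,0)(W), (2,1)(W) — all W, so L
(4,1): →(3,1)(W), (1,1)(W), (0,1)(W), (4,0)(W), (3,0)(W) — all W, so L
(4,4): →(3,4)(W), (1,4)(W), (0,4)(W), (4,3)(W), (4,2)(W), (3,3)(W) — all W, so L
(5,3): →(4,3)(W), (2,3)(W), (1,3)(W), (5,2)(W), (5,1)(W), (4,2)(W) — all W, so L
(6,1): →(5,1)(W), (3,1)(W), (2,1)(W), (6,0)(W), (5,0)(W) — all W, so L
Every other cell has at least one move into one of the L cells above, so it is W.
The starting position (6,4) is W: Maya should move to (2,4), handing over an L position.

Maya wins.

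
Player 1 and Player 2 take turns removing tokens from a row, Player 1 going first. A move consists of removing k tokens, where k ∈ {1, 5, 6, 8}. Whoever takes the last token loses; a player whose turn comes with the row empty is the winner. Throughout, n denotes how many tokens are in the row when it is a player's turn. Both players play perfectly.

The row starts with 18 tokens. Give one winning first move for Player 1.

Remove 6, leaving 12.

Positions with no move are W. A position that does have a move is losing for the player to move precisely when every available move leads to a winning position for the opponent. Fill in the labels:
n=0: no move; the opponent has just taken the last token and therefore loses → W
n=1: only reaches 0(W), which is W → L
n=2: reaches L-position 1 → W
n=3: only reaches 2(W), which is W → L
n=4: reaches L-position 3 → W
n=5: only reaches 4(W), 0(W), all W → L
n=6: reaches L-position 5 → W
n=7: reaches L-position 1 → W
n=8: reaches L-position 3 → W
n=9: reaches L-position 3 → W
n=10: reaches L-position 5 → W
n=11: reaches L-position 5 → W
n=12: only reaches 11(W), 7(W), 6(W), 4(W), all W → L
n=13: reaches L-position 12 → W
n=14: only reaches 13(W), 9(W), 8(W), 6(W), all W → L
n=15: reaches L-position 14 → W
n=16: only reaches 15(W), 11(W), 10(W), 8(W), all W → L
n=17: reaches L-position 16 → W
n=18: reaches L-position 12 → W
From 18, the L positions reachable in one move are: 12.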